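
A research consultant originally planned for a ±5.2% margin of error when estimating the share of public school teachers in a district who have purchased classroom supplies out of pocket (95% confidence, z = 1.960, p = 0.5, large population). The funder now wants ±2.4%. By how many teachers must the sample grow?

At ±5.2%: n = 1.960² × 0.2500 / 0.052² ≈ 355.18 → 356.
At ±2.4%: n = 1.960² × 0.2500 / 0.024² ≈ 1667.36 → 1668.
Additional respondents: 1668 − 356 = 1312.

1312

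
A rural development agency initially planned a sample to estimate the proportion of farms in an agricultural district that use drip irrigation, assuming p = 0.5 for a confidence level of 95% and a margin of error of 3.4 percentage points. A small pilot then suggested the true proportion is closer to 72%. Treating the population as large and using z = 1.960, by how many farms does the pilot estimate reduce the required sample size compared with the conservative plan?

Conservative (p = 0.5): n = 1.960² × 0.25 / 0.034² ≈ 830.80 → 831.
Using p = 0.72: p(1−p) = 0.2016, so n = 1.960² × 0.2016 / 0.034² ≈ 669.95 → 670.
Reduction: 831 − 670 = 161.

161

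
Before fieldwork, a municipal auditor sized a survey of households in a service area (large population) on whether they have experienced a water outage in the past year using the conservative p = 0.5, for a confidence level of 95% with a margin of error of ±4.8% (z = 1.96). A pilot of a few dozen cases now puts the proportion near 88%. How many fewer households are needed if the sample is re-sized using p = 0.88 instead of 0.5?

Conservative (p = 0.5): n = 1.96² × 0.25 / 0.048² ≈ 416.84 → 417.
Using p = 0.88: p(1−p) = 0.1056, so n = 1.96² × 0.1056 / 0.048² ≈ 176.07 → 177.
Reduction: 417 − 177 = 240.

240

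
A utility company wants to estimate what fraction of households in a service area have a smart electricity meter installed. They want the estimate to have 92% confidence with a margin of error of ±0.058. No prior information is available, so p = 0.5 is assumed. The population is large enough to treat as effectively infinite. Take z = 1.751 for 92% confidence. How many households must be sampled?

228

With p = 0.5, p(1−p) = 0.25.
n = z²·p(1−p)/E² = 1.751² × 0.2500 / 0.058² = 3.0660 × 0.2500 / 0.003364 ≈ 227.85.
Rounding up gives n = 228.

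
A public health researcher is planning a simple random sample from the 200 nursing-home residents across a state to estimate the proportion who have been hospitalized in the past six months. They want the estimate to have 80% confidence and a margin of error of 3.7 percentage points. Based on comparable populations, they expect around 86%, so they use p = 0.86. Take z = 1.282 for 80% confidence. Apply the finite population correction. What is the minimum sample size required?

Unadjusted: n₀ = 1.282² × 0.86 × 0.14 / 0.037² ≈ 144.54, so n₀ = 145.
Finite population correction with N = 200: n = n₀ / (1 + (n₀−1)/N) = 145 / (1 + 144/200) = 145 / 1.7200 ≈ 84.30.
Rounding up, n = 85.

85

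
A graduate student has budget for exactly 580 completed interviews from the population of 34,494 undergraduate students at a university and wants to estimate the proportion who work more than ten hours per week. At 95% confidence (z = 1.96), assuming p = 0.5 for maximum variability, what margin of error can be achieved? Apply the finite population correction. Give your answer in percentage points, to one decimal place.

Finite-population factor: (N−n)/(N−1) = (34494−580)/(34494−1) = 0.9832.
SE(p̂) = √[p(1−p)/n · (N−n)/(N−1)] = √[0.2500/580 × 0.9832] = 0.02059.
E = z × SE = 1.96 × 0.02059 = 0.04035 ≈ 4.0 percentage points.

4.0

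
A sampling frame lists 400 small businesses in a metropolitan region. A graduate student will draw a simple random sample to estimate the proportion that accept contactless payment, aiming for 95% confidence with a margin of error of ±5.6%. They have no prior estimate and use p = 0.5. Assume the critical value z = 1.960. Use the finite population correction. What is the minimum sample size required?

Unadjusted: n₀ = 1.960² × 0.50 × 0.50 / 0.056² ≈ 306.25, so n₀ = 307.
Finite population correction with N = 400: n = n₀ / (1 + (n₀−1)/N) = 307 / (1 + 306/400) = 307 / 1.7650 ≈ 173.94.
Rounding up, n = 174.

174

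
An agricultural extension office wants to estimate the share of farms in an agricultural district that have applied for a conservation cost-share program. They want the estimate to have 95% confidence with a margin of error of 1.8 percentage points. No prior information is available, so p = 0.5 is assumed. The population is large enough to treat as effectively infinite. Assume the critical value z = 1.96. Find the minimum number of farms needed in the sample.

2965

With p = 0.5, p(1−p) = 0.25.
n = z²·p(1−p)/E² = 1.96² × 0.2500 / 0.018² = 3.8416 × 0.2500 / 0.000324 ≈ 2964.20.
Rounding up gives n = 2965.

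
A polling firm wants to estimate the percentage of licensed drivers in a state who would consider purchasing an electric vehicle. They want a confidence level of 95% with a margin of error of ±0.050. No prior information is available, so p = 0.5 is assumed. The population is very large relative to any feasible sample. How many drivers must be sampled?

For 95% confidence, z = 1.960.
With p = 0.5, p(1−p) = 0.25.
n = z²·p(1−p)/E² = 1.960² × 0.2500 / 0.050² = 3.8416 × 0.2500 / 0.002500 ≈ 384.16.
Rounding up gives n = 385.

385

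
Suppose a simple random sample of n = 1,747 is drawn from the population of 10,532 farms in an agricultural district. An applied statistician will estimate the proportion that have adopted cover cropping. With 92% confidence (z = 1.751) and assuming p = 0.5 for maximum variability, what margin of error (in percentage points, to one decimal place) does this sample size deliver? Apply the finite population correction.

Finite-population factor: (N−n)/(N−1) = (10532−1747)/(10532−1) = 0.8342.
SE(p̂) = √[p(1−p)/n · (N−n)/(N−1)] = √[0.2500/1747 × 0.8342] = 0.01093.
E = z × SE = 1.751 × 0.01093 = 0.01913 ≈ 1.9 percentage points.

1.9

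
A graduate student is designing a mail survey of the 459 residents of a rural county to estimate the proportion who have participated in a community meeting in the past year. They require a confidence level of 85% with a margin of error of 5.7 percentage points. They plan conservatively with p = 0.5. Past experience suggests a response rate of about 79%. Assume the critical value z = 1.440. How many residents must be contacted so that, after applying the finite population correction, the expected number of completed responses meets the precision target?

Completed interviews needed (unadjusted): n₀ = 1.440² × 0.2500 / 0.057² ≈ 159.56 → 160.
FPC for N = 459: n = 160 / (1 + 159/459) = 160 / 1.3464 ≈ 118.83 → 119.
At a 79% response rate, contacts needed = 119 / 0.79 ≈ 150.63 → 151.

151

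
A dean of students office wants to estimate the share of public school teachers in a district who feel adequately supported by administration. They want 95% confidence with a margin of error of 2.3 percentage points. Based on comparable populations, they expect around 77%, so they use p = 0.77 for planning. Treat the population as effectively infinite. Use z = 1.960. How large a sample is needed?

1287

With p = 0.77, p(1−p) = 0.1771.
n = z²·p(1−p)/E² = 1.960² × 0.1771 / 0.023² = 3.8416 × 0.1771 / 0.000529 ≈ 1286.10.
Rounding up gives n = 1287.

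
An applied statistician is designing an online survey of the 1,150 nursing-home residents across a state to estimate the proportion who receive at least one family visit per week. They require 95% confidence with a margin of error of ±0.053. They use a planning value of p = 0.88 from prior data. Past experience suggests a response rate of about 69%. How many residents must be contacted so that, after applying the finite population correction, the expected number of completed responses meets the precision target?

187

For 95% confidence, z = 1.960.
Completed interviews needed (unadjusted): n₀ = 1.960² × 0.1056 / 0.053² ≈ 144.42 → 145.
FPC for N = 1,150: n = 145 / (1 + 144/1150) = 145 / 1.1252 ≈ 128.86 → 129.
At a 69% response rate, contacts needed = 129 / 0.69 ≈ 186.96 → 187.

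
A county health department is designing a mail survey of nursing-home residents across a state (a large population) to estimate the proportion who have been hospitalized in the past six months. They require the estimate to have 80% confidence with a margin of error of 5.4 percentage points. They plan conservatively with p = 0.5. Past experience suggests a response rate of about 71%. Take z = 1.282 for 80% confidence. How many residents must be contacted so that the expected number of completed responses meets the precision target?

199

Completed interviews needed: n₀ = 1.282² × 0.2500 / 0.054² ≈ 140.91 → 141.
At a 71% response rate, contacts needed = 141 / 0.71 ≈ 198.59 → 199.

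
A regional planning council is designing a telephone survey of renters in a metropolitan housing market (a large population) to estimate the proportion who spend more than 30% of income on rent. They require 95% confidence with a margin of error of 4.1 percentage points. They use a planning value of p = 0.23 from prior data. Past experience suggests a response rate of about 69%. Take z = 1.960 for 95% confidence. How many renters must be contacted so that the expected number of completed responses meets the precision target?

587

Completed interviews needed: n₀ = 1.960² × 0.1771 / 0.041² ≈ 404.73 → 405.
At a 69% response rate, contacts needed = 405 / 0.69 ≈ 586.96 → 587.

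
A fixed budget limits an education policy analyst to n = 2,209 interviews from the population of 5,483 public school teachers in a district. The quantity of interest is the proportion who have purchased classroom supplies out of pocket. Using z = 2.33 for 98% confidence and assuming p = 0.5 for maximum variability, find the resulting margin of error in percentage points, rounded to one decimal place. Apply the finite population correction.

1.9

Finite-population factor: (N−n)/(N−1) = (5483−2209)/(5483−1) = 0.5972.
SE(p̂) = √[p(1−p)/n · (N−n)/(N−1)] = √[0.2500/2209 × 0.5972] = 0.00822.
E = z × SE = 2.33 × 0.00822 = 0.01916 ≈ 1.9 percentage points.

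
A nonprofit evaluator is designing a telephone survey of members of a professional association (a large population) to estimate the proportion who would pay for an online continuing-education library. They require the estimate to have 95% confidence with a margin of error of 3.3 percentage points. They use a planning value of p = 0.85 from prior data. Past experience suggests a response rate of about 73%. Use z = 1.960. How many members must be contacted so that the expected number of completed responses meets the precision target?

Completed interviews needed: n₀ = 1.960² × 0.1275 / 0.033² ≈ 449.77 → 450.
At a 73% response rate, contacts needed = 450 / 0.73 ≈ 616.44 → 617.

617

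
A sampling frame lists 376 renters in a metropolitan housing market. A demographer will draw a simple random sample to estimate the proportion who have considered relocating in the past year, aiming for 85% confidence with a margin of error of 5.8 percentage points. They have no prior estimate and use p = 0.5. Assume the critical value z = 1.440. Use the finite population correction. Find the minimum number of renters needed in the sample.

Unadjusted: n₀ = 1.440² × 0.50 × 0.50 / 0.058² ≈ 154.10, so n₀ = 155.
Finite population correction with N = 376: n = n₀ / (1 + (n₀−1)/N) = 155 / (1 + 154/376) = 155 / 1.4096 ≈ 109.96.
Rounding up, n = 110.

110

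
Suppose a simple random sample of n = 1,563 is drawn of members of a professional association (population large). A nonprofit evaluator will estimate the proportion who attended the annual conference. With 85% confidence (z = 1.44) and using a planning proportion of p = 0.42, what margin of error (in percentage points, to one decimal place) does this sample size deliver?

SE(p̂) = √[p(1−p)/n] = √[0.2436/1563] = 0.01248.
E = z × SE = 1.44 × 0.01248 = 0.01798, or 1.8 percentage points.

1.8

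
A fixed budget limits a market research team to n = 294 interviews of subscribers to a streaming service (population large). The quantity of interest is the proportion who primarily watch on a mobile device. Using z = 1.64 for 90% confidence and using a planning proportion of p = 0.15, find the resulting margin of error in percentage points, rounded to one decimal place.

SE(p̂) = √[p(1−p)/n] = √[0.1275/294] = 0.02082.
E = z × SE = 1.64 × 0.02082 = 0.03415, or 3.4 percentage points.

3.4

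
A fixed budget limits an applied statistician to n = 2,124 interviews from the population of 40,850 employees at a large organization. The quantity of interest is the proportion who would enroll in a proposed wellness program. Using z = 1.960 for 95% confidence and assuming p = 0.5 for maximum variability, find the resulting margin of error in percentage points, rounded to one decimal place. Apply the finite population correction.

Finite-population factor: (N−n)/(N−1) = (40850−2124)/(40850−1) = 0.9480.
SE(p̂) = √[p(1−p)/n · (N−n)/(N−1)] = √[0.2500/2124 × 0.9480] = 0.01056.
E = z × SE = 1.960 × 0.01056 = 0.02070 ≈ 2.1 percentage points.

2.1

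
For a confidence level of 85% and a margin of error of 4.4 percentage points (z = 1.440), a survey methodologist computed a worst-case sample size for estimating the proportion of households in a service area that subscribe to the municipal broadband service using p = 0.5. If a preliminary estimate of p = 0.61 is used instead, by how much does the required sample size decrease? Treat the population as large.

Conservative (p = 0.5): n = 1.440² × 0.25 / 0.044² ≈ 267.77 → 268.
Using p = 0.61: p(1−p) = 0.2379, so n = 1.440² × 0.2379 / 0.044² ≈ 254.81 → 255.
Reduction: 268 − 255 = 13.

13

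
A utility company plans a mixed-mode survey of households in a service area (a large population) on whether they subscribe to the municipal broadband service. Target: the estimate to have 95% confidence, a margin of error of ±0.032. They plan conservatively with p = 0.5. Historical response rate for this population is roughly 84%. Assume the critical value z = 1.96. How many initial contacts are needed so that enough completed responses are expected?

1117

Completed interviews needed: n₀ = 1.96² × 0.2500 / 0.032² ≈ 937.89 → 938.
At an 84% response rate, contacts needed = 938 / 0.84 ≈ 1116.67 → 1117.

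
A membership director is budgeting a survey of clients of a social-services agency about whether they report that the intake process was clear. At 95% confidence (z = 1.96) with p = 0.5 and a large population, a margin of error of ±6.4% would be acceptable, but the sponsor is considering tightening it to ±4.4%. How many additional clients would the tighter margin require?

At ±6.4%: n = 1.96² × 0.2500 / 0.064² ≈ 234.47 → 235.
At ±4.4%: n = 1.96² × 0.2500 / 0.044² ≈ 496.07 → 497.
Additional respondents: 497 − 235 = 262.

262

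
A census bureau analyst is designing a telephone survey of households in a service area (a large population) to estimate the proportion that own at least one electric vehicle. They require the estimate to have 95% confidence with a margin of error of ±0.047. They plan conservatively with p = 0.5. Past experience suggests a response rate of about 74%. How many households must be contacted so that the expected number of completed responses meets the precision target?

588

For 95% confidence, z = 1.96.
Completed interviews needed: n₀ = 1.96² × 0.2500 / 0.047² ≈ 434.77 → 435.
At a 74% response rate, contacts needed = 435 / 0.74 ≈ 587.84 → 588.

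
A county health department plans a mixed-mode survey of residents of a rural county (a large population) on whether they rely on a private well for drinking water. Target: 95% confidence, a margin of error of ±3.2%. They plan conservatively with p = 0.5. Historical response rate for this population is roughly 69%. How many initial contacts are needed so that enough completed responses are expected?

1360

For 95% confidence, z = 1.960.
Completed interviews needed: n₀ = 1.960² × 0.2500 / 0.032² ≈ 937.89 → 938.
At a 69% response rate, contacts needed = 938 / 0.69 ≈ 1359.42 → 1360.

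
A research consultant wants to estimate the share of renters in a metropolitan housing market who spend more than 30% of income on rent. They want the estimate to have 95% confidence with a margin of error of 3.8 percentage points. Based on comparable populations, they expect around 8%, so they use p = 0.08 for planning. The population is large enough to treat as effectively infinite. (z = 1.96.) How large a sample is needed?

With p = 0.08, p(1−p) = 0.0736.
n = z²·p(1−p)/E² = 1.96² × 0.0736 / 0.038² = 3.8416 × 0.0736 / 0.001444 ≈ 195.80.
Rounding up gives n = 196.

196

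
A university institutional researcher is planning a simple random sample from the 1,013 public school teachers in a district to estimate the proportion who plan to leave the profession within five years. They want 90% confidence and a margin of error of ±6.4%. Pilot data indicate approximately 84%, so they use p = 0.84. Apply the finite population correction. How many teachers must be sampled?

82

For 90% confidence, z = 1.64.
Unadjusted: n₀ = 1.64² × 0.84 × 0.16 / 0.064² ≈ 88.25, so n₀ = 89.
Finite population correction with N = 1,013: n = n₀ / (1 + (n₀−1)/N) = 89 / (1 + 88/1013) = 89 / 1.0869 ≈ 81.89.
Rounding up, n = 82.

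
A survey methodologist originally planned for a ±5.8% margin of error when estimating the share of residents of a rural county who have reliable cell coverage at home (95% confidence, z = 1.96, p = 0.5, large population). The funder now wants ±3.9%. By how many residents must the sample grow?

346

At ±5.8%: n = 1.96² × 0.2500 / 0.058² ≈ 285.49 → 286.
At ±3.9%: n = 1.96² × 0.2500 / 0.039² ≈ 631.43 → 632.
Additional respondents: 632 − 286 = 346.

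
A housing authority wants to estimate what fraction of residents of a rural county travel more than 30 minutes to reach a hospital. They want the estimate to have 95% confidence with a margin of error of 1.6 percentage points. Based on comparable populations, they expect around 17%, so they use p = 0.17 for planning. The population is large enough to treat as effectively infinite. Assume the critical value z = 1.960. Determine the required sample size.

With p = 0.17, p(1−p) = 0.1411.
n = z²·p(1−p)/E² = 1.960² × 0.1411 / 0.016² = 3.8416 × 0.1411 / 0.000256 ≈ 2117.38.
Rounding up gives n = 2118.

2118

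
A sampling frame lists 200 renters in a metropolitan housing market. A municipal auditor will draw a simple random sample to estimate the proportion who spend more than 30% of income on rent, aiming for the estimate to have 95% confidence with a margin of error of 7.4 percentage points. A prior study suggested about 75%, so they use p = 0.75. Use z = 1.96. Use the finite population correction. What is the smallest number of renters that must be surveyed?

Unadjusted: n₀ = 1.96² × 0.75 × 0.25 / 0.074² ≈ 131.54, so n₀ = 132.
Finite population correction with N = 200: n = n₀ / (1 + (n₀−1)/N) = 132 / (1 + 131/200) = 132 / 1.6550 ≈ 79.76.
Rounding up, n = 80.

80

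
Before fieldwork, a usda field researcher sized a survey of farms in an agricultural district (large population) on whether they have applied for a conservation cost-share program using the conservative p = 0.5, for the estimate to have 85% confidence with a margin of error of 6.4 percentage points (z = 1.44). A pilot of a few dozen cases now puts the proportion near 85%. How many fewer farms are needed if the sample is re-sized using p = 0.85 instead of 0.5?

62

Conservative (p = 0.5): n = 1.44² × 0.25 / 0.064² ≈ 126.56 → 127.
Using p = 0.85: p(1−p) = 0.1275, so n = 1.44² × 0.1275 / 0.064² ≈ 64.55 → 65.
Reduction: 127 − 65 = 62.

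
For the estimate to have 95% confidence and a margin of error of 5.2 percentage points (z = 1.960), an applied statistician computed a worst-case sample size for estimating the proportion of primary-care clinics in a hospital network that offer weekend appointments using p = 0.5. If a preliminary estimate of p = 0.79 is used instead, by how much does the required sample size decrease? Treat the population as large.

Conservative (p = 0.5): n = 1.960² × 0.25 / 0.052² ≈ 355.18 → 356.
Using p = 0.79: p(1−p) = 0.1659, so n = 1.960² × 0.1659 / 0.052² ≈ 235.70 → 236.
Reduction: 356 − 236 = 120.

120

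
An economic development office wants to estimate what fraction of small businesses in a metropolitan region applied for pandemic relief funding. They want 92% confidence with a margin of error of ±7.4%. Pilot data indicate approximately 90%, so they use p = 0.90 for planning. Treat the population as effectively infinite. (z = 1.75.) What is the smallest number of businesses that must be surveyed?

51

With p = 0.90, p(1−p) = 0.0900.
n = z²·p(1−p)/E² = 1.75² × 0.0900 / 0.074² = 3.0625 × 0.0900 / 0.005476 ≈ 50.33.
Rounding up gives n = 51.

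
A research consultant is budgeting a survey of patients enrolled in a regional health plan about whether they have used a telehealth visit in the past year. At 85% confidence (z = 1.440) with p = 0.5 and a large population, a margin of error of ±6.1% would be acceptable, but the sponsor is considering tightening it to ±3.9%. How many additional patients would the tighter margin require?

At ±6.1%: n = 1.440² × 0.2500 / 0.061² ≈ 139.32 → 140.
At ±3.9%: n = 1.440² × 0.2500 / 0.039² ≈ 340.83 → 341.
Additional respondents: 341 − 140 = 201.

201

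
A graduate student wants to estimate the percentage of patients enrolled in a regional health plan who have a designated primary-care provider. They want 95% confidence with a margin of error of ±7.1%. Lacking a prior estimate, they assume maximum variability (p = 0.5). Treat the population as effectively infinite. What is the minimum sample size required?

For 95% confidence, z = 1.960.
With p = 0.5, p(1−p) = 0.25.
n = z²·p(1−p)/E² = 1.960² × 0.2500 / 0.071² = 3.8416 × 0.2500 / 0.005041 ≈ 190.52.
Rounding up gives n = 191.

191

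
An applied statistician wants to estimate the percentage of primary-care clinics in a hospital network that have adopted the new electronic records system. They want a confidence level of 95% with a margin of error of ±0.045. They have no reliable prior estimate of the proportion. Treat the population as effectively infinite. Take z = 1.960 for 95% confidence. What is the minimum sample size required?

475

With no prior estimate, use p = 0.5, giving p(1−p) = 0.25.
n = z²·p(1−p)/E² = 1.960² × 0.2500 / 0.045² = 3.8416 × 0.2500 / 0.002025 ≈ 474.27.
Rounding up gives n = 475.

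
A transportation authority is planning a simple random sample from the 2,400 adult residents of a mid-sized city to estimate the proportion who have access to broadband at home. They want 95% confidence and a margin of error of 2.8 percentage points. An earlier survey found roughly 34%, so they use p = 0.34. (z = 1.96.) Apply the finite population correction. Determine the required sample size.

Unadjusted: n₀ = 1.96² × 0.34 × 0.66 / 0.028² ≈ 1099.56, so n₀ = 1100.
Finite population correction with N = 2,400: n = n₀ / (1 + (n₀−1)/N) = 1100 / (1 + 1099/2400) = 1100 / 1.4579 ≈ 754.50.
Rounding up, n = 755.

755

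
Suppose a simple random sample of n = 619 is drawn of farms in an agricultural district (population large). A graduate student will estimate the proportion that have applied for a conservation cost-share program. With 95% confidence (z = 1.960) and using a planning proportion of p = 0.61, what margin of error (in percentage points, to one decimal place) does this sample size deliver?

SE(p̂) = √[p(1−p)/n] = √[0.2379/619] = 0.01960.
E = z × SE = 1.960 × 0.01960 = 0.03842, or 3.8 percentage points.

3.8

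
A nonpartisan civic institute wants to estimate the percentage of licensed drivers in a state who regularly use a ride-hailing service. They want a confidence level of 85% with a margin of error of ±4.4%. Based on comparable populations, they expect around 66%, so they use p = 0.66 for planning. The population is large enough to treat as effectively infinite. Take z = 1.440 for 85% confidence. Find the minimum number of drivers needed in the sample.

241

With p = 0.66, p(1−p) = 0.2244.
n = z²·p(1−p)/E² = 1.440² × 0.2244 / 0.044² = 2.0736 × 0.2244 / 0.001936 ≈ 240.35.
Rounding up gives n = 241.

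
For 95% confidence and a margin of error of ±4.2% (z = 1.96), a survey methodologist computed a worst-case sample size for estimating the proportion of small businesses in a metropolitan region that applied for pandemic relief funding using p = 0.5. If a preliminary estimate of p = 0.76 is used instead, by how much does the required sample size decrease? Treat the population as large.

Conservative (p = 0.5): n = 1.96² × 0.25 / 0.042² ≈ 544.44 → 545.
Using p = 0.76: p(1−p) = 0.1824, so n = 1.96² × 0.1824 / 0.042² ≈ 397.23 → 398.
Reduction: 545 − 398 = 147.

147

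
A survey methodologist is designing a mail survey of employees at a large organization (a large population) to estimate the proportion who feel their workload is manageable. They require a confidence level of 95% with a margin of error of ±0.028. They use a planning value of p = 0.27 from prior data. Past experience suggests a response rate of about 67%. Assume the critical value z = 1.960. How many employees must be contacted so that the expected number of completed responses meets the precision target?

1442

Completed interviews needed: n₀ = 1.960² × 0.1971 / 0.028² ≈ 965.79 → 966.
At a 67% response rate, contacts needed = 966 / 0.67 ≈ 1441.79 → 1442.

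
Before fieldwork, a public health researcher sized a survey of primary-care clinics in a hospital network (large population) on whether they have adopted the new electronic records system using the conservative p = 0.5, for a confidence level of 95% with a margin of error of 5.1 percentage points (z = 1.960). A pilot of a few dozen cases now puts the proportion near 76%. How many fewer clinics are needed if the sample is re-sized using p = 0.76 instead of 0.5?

Conservative (p = 0.5): n = 1.960² × 0.25 / 0.051² ≈ 369.24 → 370.
Using p = 0.76: p(1−p) = 0.1824, so n = 1.960² × 0.1824 / 0.051² ≈ 269.40 → 270.
Reduction: 370 − 270 = 100.

100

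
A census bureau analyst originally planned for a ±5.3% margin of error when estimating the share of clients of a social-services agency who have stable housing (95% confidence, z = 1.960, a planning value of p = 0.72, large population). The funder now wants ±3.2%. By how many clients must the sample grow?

At ±5.3%: n = 1.960² × 0.2016 / 0.053² ≈ 275.71 → 276.
At ±3.2%: n = 1.960² × 0.2016 / 0.032² ≈ 756.31 → 757.
Additional respondents: 757 − 276 = 481.

481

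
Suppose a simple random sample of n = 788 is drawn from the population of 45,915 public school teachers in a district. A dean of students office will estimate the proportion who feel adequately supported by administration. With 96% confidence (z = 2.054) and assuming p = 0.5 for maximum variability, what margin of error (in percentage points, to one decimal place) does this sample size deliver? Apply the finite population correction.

Finite-population factor: (N−n)/(N−1) = (45915−788)/(45915−1) = 0.9829.
SE(p̂) = √[p(1−p)/n · (N−n)/(N−1)] = √[0.2500/788 × 0.9829] = 0.01766.
E = z × SE = 2.054 × 0.01766 = 0.03627 ≈ 3.6 percentage points.

3.6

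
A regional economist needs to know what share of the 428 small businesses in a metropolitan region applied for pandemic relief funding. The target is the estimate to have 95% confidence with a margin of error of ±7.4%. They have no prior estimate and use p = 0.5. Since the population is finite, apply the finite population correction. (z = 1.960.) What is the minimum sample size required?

Unadjusted: n₀ = 1.960² × 0.50 × 0.50 / 0.074² ≈ 175.38, so n₀ = 176.
Finite population correction with N = 428: n = n₀ / (1 + (n₀−1)/N) = 176 / (1 + 175/428) = 176 / 1.4089 ≈ 124.92.
Rounding up, n = 125.

125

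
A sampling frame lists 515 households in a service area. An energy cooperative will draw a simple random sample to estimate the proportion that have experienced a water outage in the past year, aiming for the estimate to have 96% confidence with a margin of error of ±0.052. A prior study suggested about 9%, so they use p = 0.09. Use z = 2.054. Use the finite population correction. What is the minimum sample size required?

103

Unadjusted: n₀ = 2.054² × 0.09 × 0.91 / 0.052² ≈ 127.78, so n₀ = 128.
Finite population correction with N = 515: n = n₀ / (1 + (n₀−1)/N) = 128 / (1 + 127/515) = 128 / 1.2466 ≈ 102.68.
Rounding up, n = 103.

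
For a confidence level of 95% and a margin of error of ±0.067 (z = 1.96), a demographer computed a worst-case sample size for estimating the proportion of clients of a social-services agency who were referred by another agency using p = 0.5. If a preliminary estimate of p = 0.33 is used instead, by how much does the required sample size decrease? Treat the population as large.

Conservative (p = 0.5): n = 1.96² × 0.25 / 0.067² ≈ 213.95 → 214.
Using p = 0.33: p(1−p) = 0.2211, so n = 1.96² × 0.2211 / 0.067² ≈ 189.21 → 190.
Reduction: 214 − 190 = 24.

24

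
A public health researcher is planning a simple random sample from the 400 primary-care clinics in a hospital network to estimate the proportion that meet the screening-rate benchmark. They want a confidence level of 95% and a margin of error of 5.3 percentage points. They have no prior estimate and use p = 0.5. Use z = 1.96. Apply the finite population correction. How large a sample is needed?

185

Unadjusted: n₀ = 1.96² × 0.50 × 0.50 / 0.053² ≈ 341.90, so n₀ = 342.
Finite population correction with N = 400: n = n₀ / (1 + (n₀−1)/N) = 342 / (1 + 341/400) = 342 / 1.8525 ≈ 184.62.
Rounding up, n = 185.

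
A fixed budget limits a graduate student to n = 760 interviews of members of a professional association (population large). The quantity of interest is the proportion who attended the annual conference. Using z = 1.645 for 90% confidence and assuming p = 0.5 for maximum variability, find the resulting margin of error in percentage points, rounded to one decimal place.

SE(p̂) = √[p(1−p)/n] = √[0.2500/760] = 0.01814.
E = z × SE = 1.645 × 0.01814 = 0.02984, or 3.0 percentage points.

3.0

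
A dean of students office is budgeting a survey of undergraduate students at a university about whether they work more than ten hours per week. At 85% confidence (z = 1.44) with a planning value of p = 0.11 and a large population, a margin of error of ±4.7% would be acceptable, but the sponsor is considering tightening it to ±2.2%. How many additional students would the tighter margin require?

328

At ±4.7%: n = 1.44² × 0.0979 / 0.047² ≈ 91.90 → 92.
At ±2.2%: n = 1.44² × 0.0979 / 0.022² ≈ 419.43 → 420.
Additional respondents: 420 − 92 = 328.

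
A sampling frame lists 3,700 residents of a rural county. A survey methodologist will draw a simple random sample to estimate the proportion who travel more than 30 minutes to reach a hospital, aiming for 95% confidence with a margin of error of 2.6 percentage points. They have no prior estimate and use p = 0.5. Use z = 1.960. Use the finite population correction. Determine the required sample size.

Unadjusted: n₀ = 1.960² × 0.50 × 0.50 / 0.026² ≈ 1420.71, so n₀ = 1421.
Finite population correction with N = 3,700: n = n₀ / (1 + (n₀−1)/N) = 1421 / (1 + 1420/3700) = 1421 / 1.3838 ≈ 1026.89.
Rounding up, n = 1027.

1027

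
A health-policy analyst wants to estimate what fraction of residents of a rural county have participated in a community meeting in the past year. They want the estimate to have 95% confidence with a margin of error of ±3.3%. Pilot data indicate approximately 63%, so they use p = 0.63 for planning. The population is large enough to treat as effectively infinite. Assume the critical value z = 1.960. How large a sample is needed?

823

With p = 0.63, p(1−p) = 0.2331.
n = z²·p(1−p)/E² = 1.960² × 0.2331 / 0.033² = 3.8416 × 0.2331 / 0.001089 ≈ 822.29.
Rounding up gives n = 823.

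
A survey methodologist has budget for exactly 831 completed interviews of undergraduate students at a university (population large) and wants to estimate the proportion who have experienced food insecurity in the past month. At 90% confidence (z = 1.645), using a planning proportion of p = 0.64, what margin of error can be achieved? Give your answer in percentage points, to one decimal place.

SE(p̂) = √[p(1−p)/n] = √[0.2304/831] = 0.01665.
E = z × SE = 1.645 × 0.01665 = 0.02739, or 2.7 percentage points.

2.7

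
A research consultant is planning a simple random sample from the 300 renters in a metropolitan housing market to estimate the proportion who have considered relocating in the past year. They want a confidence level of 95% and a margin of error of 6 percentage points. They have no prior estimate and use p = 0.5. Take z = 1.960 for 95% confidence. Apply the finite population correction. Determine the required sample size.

Unadjusted: n₀ = 1.960² × 0.50 × 0.50 / 0.060² ≈ 266.78, so n₀ = 267.
Finite population correction with N = 300: n = n₀ / (1 + (n₀−1)/N) = 267 / (1 + 266/300) = 267 / 1.8867 ≈ 141.52.
Rounding up, n = 142.

142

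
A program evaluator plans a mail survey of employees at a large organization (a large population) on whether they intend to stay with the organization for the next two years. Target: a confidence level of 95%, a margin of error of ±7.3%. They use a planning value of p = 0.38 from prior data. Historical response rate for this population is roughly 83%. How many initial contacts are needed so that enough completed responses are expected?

205

For 95% confidence, z = 1.960.
Completed interviews needed: n₀ = 1.960² × 0.2356 / 0.073² ≈ 169.84 → 170.
At an 83% response rate, contacts needed = 170 / 0.83 ≈ 204.82 → 205.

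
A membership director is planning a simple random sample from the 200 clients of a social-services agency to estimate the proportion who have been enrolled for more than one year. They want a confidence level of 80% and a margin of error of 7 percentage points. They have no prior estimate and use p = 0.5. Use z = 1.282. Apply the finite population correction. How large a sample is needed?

60

Unadjusted: n₀ = 1.282² × 0.50 × 0.50 / 0.070² ≈ 83.85, so n₀ = 84.
Finite population correction with N = 200: n = n₀ / (1 + (n₀−1)/N) = 84 / (1 + 83/200) = 84 / 1.4150 ≈ 59.36.
Rounding up, n = 60.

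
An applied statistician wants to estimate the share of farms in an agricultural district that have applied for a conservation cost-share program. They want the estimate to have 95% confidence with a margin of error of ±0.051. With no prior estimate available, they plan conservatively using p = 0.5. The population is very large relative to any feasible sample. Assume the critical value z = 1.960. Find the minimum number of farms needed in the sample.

370

With p = 0.5, p(1−p) = 0.25.
n = z²·p(1−p)/E² = 1.960² × 0.2500 / 0.051² = 3.8416 × 0.2500 / 0.002601 ≈ 369.24.
Rounding up gives n = 370.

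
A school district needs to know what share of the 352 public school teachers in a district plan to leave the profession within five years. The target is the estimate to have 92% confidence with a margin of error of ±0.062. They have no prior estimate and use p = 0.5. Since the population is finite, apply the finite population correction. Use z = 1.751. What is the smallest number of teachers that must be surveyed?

128

Unadjusted: n₀ = 1.751² × 0.50 × 0.50 / 0.062² ≈ 199.40, so n₀ = 200.
Finite population correction with N = 352: n = n₀ / (1 + (n₀−1)/N) = 200 / (1 + 199/352) = 200 / 1.5653 ≈ 127.77.
Rounding up, n = 128.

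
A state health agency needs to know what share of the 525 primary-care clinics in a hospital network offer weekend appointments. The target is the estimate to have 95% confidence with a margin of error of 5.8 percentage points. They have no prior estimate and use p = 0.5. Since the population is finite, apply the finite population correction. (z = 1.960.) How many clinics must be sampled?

Unadjusted: n₀ = 1.960² × 0.50 × 0.50 / 0.058² ≈ 285.49, so n₀ = 286.
Finite population correction with N = 525: n = n₀ / (1 + (n₀−1)/N) = 286 / (1 + 285/525) = 286 / 1.5429 ≈ 185.37.
Rounding up, n = 186.

186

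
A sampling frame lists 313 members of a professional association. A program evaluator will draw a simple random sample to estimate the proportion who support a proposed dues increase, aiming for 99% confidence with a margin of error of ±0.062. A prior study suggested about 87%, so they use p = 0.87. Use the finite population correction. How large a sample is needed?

121

For 99% confidence, z = 2.58.
Unadjusted: n₀ = 2.58² × 0.87 × 0.13 / 0.062² ≈ 195.85, so n₀ = 196.
Finite population correction with N = 313: n = n₀ / (1 + (n₀−1)/N) = 196 / (1 + 195/313) = 196 / 1.6230 ≈ 120.76.
Rounding up, n = 121.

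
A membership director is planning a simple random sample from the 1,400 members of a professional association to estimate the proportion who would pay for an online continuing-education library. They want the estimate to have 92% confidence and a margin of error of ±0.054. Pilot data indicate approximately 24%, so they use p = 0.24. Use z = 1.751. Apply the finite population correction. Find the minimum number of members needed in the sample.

Unadjusted: n₀ = 1.751² × 0.24 × 0.76 / 0.054² ≈ 191.78, so n₀ = 192.
Finite population correction with N = 1,400: n = n₀ / (1 + (n₀−1)/N) = 192 / (1 + 191/1400) = 192 / 1.1364 ≈ 168.95.
Rounding up, n = 169.

169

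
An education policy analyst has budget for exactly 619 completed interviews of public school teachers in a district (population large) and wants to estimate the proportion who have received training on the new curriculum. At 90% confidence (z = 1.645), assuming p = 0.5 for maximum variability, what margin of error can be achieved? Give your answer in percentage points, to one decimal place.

SE(p̂) = √[p(1−p)/n] = √[0.2500/619] = 0.02010.
E = z × SE = 1.645 × 0.02010 = 0.03306, or 3.3 percentage points.

3.3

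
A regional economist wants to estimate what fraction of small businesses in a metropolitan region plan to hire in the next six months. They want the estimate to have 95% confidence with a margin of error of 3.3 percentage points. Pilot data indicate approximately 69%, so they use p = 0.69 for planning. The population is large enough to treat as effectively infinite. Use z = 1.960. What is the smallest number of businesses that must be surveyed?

With p = 0.69, p(1−p) = 0.2139.
n = z²·p(1−p)/E² = 1.960² × 0.2139 / 0.033² = 3.8416 × 0.2139 / 0.001089 ≈ 754.56.
Rounding up gives n = 755.

755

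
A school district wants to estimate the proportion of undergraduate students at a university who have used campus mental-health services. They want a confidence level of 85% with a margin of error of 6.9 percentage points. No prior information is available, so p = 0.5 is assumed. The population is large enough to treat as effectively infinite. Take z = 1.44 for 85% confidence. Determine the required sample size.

109

With p = 0.5, p(1−p) = 0.25.
n = z²·p(1−p)/E² = 1.44² × 0.2500 / 0.069² = 2.0736 × 0.2500 / 0.004761 ≈ 108.88.
Rounding up gives n = 109.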